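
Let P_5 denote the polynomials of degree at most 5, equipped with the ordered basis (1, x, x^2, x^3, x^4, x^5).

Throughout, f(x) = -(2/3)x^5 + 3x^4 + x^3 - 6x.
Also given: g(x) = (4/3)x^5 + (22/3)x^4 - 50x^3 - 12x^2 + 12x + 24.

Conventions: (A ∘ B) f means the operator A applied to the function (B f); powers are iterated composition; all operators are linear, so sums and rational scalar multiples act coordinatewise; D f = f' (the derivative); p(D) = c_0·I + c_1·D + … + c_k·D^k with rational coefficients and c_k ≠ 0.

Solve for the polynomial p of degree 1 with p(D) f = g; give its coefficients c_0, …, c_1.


p(D) = -2·I − 4·D, i.e. c_0 = -2, c_1 = -4

D^0 f = -(2/3)x^5 + 3x^4 + x^3 - 6x
D^1 f = -(10/3)x^4 + 12x^3 + 3x^2 - 6
matching coefficients of g against c_0 f + c_1 Df + … from the top degree down determines the c_i
solution: c_0 = -2, c_1 = -4


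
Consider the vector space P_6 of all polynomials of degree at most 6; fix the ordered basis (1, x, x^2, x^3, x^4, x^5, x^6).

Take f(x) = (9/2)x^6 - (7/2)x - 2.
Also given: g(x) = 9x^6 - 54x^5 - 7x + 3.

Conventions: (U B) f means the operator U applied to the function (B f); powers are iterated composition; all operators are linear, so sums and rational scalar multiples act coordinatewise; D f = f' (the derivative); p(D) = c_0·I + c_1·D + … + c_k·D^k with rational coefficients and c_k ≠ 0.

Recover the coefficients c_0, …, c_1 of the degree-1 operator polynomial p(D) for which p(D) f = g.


D^0 f = (9/2)x^6 - (7/2)x - 2
D^1 f = 27x^5 - 7/2
matching coefficients of g against c_0 f + c_1 Df + … from the top degree down determines the c_i
solution: c_0 = 2, c_1 = -2

p(D) = 2·I − 2·D, i.e. c_0 = 2, c_1 = -2


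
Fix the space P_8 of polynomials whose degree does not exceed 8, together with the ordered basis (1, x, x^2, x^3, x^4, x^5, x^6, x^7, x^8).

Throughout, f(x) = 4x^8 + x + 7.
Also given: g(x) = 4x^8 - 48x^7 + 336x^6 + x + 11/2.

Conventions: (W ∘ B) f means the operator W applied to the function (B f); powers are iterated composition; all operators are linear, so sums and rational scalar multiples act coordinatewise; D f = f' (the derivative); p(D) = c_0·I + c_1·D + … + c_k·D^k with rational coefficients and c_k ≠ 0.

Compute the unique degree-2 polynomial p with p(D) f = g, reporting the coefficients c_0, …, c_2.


p(D) = I − (3/2)·D + (3/2)·D^2, i.e. c_0 = 1, c_1 = -3/2, c_2 = 3/2

D^0 f = 4x^8 + x + 7
D^1 f = 32x^7 + 1
D^2 f = 224x^6
matching coefficients of g against c_0 f + c_1 Df + … from the top degree down determines the c_i
solution: c_0 = 1, c_1 = -3/2, c_2 = 3/2


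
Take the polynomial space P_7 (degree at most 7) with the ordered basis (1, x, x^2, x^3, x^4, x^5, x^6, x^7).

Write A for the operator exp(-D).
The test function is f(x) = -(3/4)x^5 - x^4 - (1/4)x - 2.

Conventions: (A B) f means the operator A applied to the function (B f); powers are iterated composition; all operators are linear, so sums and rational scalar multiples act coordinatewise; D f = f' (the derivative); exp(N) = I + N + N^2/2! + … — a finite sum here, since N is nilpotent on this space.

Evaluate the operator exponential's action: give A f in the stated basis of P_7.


order-1 term: (15/4)x^4 + 4x^3 + 1/4
order-2 term: -(15/2)x^3 - 6x^2
order-3 term: (15/2)x^2 + 4x
order-4 term: -(15/4)x - 1
order-5 term: 3/4
the series for exp(-D) f terminates at order 5
exp(-D) f = -(3/4)x^5 + (11/4)x^4 - (7/2)x^3 + (3/2)x^2 - 2

g(x) = -(3/4)x^5 + (11/4)x^4 - (7/2)x^3 + (3/2)x^2 - 2


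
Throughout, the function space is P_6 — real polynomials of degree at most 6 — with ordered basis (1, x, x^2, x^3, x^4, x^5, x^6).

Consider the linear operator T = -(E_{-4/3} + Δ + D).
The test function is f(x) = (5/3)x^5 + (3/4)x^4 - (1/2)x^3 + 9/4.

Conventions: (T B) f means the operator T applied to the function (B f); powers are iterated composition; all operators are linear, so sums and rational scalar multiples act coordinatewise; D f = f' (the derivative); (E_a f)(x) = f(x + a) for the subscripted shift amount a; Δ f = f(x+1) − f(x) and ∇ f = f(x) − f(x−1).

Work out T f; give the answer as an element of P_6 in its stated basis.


E_{-4/3} f = (5/3)x^5 - (373/36)x^4 + (1357/54)x^3 - (2390/81)x^2 + (4024/243)x - 3551/2916
Δ f = (25/3)x^4 + (59/3)x^3 + (59/3)x^2 + (59/6)x + 23/12
D f = (25/3)x^4 + 3x^3 - (3/2)x^2
(E_{-4/3} + Δ + D) f = (5/3)x^5 + (227/36)x^4 + (2581/54)x^3 - (1837/162)x^2 + (12827/486)x + 1019/1458
(-(E_{-4/3} + Δ + D)) f = -(5/3)x^5 - (227/36)x^4 - (2581/54)x^3 + (1837/162)x^2 - (12827/486)x - 1019/1458

g(x) = -(5/3)x^5 - (227/36)x^4 - (2581/54)x^3 + (1837/162)x^2 - (12827/486)x - 1019/1458


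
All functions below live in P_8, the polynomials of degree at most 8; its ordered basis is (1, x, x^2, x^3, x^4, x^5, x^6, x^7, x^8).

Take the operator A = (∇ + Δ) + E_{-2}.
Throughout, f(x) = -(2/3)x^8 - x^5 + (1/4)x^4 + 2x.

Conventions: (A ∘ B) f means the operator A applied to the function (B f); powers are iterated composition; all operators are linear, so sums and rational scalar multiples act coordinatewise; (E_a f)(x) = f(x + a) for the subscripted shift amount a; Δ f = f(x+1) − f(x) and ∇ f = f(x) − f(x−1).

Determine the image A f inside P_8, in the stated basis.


∇ f = -(16/3)x^7 + (56/3)x^6 - (112/3)x^5 + (125/3)x^4 - (79/3)x^3 + (43/6)x^2 + (2/3)x + 17/12
Δ f = -(16/3)x^7 - (56/3)x^6 - (112/3)x^5 - (155/3)x^4 - (139/3)x^3 - (163/6)x^2 - (28/3)x + 7/12
(∇ + Δ) f = -(32/3)x^7 - (224/3)x^5 - 10x^4 - (218/3)x^3 - 20x^2 - (26/3)x + 2
E_{-2} f = -(2/3)x^8 + (32/3)x^7 - (224/3)x^6 + (893/3)x^5 - (8837/12)x^4 + (3458/3)x^3 - (3326/3)x^2 + (1790/3)x - 416/3
((∇ + Δ) + E_{-2}) f = -(2/3)x^8 - (224/3)x^6 + 223x^5 - (8957/12)x^4 + 1080x^3 - (3386/3)x^2 + 588x - 410/3

the result is g(x) = -(2/3)x^8 - (224/3)x^6 + 223x^5 - (8957/12)x^4 + 1080x^3 - (3386/3)x^2 + 588x - 410/3


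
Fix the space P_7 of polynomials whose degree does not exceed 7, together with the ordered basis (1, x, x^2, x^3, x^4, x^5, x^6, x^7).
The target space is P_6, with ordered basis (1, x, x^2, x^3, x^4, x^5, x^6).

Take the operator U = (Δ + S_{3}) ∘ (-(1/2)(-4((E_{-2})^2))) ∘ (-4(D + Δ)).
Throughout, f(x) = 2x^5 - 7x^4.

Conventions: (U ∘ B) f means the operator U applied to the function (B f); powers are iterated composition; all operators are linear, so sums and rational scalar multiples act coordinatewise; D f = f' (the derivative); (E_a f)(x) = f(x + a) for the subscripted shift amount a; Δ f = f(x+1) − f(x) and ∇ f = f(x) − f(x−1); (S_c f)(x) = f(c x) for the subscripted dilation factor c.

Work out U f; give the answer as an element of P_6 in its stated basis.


the result is g(x) = -12960x^4 + 76256x^3 - 160176x^2 + 131184x - 19544

D f = 10x^4 - 28x^3
Δ f = 10x^4 - 8x^3 - 22x^2 - 18x - 5
(D + Δ) f = 20x^4 - 36x^3 - 22x^2 - 18x - 5
(-4(D + Δ)) f = -80x^4 + 144x^3 + 88x^2 + 72x + 20
E_{-2} (-4(D + Δ)) f = -80x^4 + 784x^3 - 2696x^2 + 4008x - 2204
E_{-2} E_{-2} (-4(D + Δ)) f = -80x^4 + 1424x^3 - 9320x^2 + 26760x - 28556
(-4((E_{-2})^2)) (-4(D + Δ)) f = 320x^4 - 5696x^3 + 37280x^2 - 107040x + 114224
(-(1/2)(-4((E_{-2})^2))) (-4(D + Δ)) f = -160x^4 + 2848x^3 - 18640x^2 + 53520x - 57112
Δ (-(1/2)(-4((E_{-2})^2))) (-4(D + Δ)) f = -640x^3 + 7584x^2 - 29376x + 37568
S_{3} (-(1/2)(-4((E_{-2})^2))) (-4(D + Δ)) f = -12960x^4 + 76896x^3 - 167760x^2 + 160560x - 57112
(Δ + S_{3}) (-(1/2)(-4((E_{-2})^2))) (-4(D + Δ)) f = -12960x^4 + 76256x^3 - 160176x^2 + 131184x - 19544


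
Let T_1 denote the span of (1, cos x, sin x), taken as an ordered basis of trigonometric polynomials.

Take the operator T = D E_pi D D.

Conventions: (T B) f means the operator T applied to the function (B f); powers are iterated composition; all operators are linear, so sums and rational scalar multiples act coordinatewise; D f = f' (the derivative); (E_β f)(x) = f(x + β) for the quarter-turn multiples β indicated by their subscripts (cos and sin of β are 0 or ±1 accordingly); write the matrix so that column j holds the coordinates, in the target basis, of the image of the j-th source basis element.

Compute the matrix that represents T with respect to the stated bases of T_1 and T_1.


image of 1: 0
image of cos x: -sin x
image of sin x: cos x
each image's coordinates form column j of the matrix

the matrix is [[0, 0, 0]; [0, 0, 1]; [0, -1, 0]] (rows listed top to bottom)


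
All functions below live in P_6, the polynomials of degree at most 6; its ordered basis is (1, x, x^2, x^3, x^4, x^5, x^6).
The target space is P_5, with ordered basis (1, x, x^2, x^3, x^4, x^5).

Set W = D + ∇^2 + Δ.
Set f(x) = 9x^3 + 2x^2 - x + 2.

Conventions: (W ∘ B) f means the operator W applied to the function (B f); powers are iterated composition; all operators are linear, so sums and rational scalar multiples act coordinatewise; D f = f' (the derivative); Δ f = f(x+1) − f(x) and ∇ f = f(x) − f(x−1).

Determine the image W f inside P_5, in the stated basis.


D f = 27x^2 + 4x - 1
∇ f = 27x^2 - 23x + 6
∇ ∇ f = 54x - 50
Δ f = 27x^2 + 31x + 10
(D + ∇^2 + Δ) f = 54x^2 + 89x - 41

the result is g(x) = 54x^2 + 89x - 41


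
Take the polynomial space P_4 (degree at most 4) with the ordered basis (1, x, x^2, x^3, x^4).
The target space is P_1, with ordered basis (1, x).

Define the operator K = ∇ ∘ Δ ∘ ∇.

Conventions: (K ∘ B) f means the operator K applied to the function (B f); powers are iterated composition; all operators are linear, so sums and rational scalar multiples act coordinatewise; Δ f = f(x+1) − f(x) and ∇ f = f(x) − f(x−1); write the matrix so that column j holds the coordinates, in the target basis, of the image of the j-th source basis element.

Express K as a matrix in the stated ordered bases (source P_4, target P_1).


image of 1: 0
image of x: 0
image of x^2: 0
image of x^3: 6
image of x^4: 24x - 12
each image's coordinates form column j of the matrix

the matrix is [[0, 0, 0, 6, -12]; [0, 0, 0, 0, 24]] (rows listed top to bottom)


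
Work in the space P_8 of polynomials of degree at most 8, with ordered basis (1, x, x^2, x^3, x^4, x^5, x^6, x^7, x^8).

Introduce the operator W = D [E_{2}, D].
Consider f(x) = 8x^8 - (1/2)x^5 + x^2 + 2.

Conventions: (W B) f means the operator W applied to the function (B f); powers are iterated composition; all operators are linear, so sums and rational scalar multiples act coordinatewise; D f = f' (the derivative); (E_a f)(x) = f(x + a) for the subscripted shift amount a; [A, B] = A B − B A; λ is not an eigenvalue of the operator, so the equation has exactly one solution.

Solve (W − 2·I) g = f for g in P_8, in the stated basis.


write g with unknown coordinates in the stated basis and equate coefficients in (W − 2·I) g = f
solving from the highest basis element down gives g = -4x^8 + (1/4)x^5 - (1/2)x^2 - 1
check: W g = 0
so W g − 2·g = 8x^8 - (1/2)x^5 + x^2 + 2 = f ✓

the image equals g(x) = -4x^8 + (1/4)x^5 - (1/2)x^2 - 1


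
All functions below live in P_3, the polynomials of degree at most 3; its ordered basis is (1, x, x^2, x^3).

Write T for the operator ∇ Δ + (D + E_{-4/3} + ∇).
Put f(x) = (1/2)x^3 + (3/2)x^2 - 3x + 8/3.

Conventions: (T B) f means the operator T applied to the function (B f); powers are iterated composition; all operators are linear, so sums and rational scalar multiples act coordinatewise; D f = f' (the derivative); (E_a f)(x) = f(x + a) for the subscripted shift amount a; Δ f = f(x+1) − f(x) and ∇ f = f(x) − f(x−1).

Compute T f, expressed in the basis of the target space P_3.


Δ f = (3/2)x^2 + (9/2)x - 1
∇ Δ f = 3x + 3
D f = (3/2)x^2 + 3x - 3
E_{-4/3} f = (1/2)x^3 - (1/2)x^2 - (13/3)x + 220/27
∇ f = (3/2)x^2 + (3/2)x - 4
(D + E_{-4/3} + ∇) f = (1/2)x^3 + (5/2)x^2 + (1/6)x + 31/27
(∇ Δ + (D + E_{-4/3} + ∇)) f = (1/2)x^3 + (5/2)x^2 + (19/6)x + 112/27

g(x) = (1/2)x^3 + (5/2)x^2 + (19/6)x + 112/27


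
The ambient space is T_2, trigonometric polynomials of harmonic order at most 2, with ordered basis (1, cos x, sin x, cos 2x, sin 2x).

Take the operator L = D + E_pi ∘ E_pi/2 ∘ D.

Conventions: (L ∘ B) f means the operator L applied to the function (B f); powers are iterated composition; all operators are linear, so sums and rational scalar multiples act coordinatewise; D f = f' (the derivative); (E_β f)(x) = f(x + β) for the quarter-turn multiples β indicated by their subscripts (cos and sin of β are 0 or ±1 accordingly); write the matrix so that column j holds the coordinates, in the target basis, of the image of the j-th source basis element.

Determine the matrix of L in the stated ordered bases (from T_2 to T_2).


image of 1: 0
image of cos x: cos x - sin x
image of sin x: cos x + sin x
image of cos 2x: 0
image of sin 2x: 0
each image's coordinates form column j of the matrix

the matrix is [[0, 0, 0, 0, 0]; [0, 1, 1, 0, 0]; [0, -1, 1, 0, 0]; [0, 0, 0, 0, 0]; [0, 0, 0, 0, 0]] (rows listed top to bottom)


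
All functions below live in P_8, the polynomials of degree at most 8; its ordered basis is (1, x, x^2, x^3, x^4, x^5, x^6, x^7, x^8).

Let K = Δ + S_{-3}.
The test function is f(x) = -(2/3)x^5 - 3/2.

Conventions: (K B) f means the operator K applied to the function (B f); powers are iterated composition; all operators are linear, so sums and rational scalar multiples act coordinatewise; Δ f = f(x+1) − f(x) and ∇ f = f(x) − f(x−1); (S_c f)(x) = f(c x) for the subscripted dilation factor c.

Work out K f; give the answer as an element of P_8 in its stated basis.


the result is g(x) = 162x^5 - (10/3)x^4 - (20/3)x^3 - (20/3)x^2 - (10/3)x - 13/6

Δ f = -(10/3)x^4 - (20/3)x^3 - (20/3)x^2 - (10/3)x - 2/3
S_{-3} f = 162x^5 - 3/2
(Δ + S_{-3}) f = 162x^5 - (10/3)x^4 - (20/3)x^3 - (20/3)x^2 - (10/3)x - 13/6


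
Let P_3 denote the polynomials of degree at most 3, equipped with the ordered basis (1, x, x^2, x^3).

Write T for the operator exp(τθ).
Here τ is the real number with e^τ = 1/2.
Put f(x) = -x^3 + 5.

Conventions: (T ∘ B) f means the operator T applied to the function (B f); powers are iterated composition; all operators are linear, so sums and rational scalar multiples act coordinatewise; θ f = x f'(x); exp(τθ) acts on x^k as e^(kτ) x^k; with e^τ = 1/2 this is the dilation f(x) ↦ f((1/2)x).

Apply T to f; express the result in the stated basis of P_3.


g(x) = -(1/8)x^3 + 5

exp(τθ) x^k = e^(kτ) x^k; with e^τ = 1/2 this sends x^k to (1/2)^k x^k
x^3 ↦ 1/8 x^3
applying this coordinatewise to f: exp(τθ) f = -(1/8)x^3 + 5


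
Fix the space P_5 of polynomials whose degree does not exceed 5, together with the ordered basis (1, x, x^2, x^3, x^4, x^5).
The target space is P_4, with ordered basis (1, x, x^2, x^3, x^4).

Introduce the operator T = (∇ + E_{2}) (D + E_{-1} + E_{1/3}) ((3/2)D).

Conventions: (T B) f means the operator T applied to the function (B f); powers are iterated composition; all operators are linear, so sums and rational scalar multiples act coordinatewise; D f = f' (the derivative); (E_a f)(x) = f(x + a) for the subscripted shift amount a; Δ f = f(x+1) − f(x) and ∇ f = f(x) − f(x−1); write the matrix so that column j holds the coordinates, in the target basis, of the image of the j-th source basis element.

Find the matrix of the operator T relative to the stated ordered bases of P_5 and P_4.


the matrix is [[0, 3, 19, 41, 1622/9, 10420/27]; [0, 0, 6, 57, 164, 8110/9]; [0, 0, 0, 9, 114, 410]; [0, 0, 0, 0, 12, 190]; [0, 0, 0, 0, 0, 15]] (rows listed top to bottom)

image of 1: 0
image of x: 3
image of x^2: 6x + 19
image of x^3: 9x^2 + 57x + 41
image of x^4: 12x^3 + 114x^2 + 164x + 1622/9
image of x^5: 15x^4 + 190x^3 + 410x^2 + (8110/9)x + 10420/27
each image's coordinates form column j of the matrix


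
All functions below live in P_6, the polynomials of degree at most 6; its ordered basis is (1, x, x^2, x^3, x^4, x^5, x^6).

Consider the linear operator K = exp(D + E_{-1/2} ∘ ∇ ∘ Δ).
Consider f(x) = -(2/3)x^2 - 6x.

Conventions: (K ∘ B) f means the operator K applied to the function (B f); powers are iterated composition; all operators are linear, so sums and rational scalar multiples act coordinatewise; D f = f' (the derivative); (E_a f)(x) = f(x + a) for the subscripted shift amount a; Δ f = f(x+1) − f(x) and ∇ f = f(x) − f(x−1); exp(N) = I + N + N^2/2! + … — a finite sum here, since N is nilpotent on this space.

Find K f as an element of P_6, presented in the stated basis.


the result is g(x) = -(2/3)x^2 - (22/3)x - 8

order-1 term: -(4/3)x - 22/3
order-2 term: -2/3
the series for exp(D + E_{-1/2} ∘ ∇ ∘ Δ) f terminates at order 2
exp(D + E_{-1/2} ∘ ∇ ∘ Δ) f = -(2/3)x^2 - (22/3)x - 8


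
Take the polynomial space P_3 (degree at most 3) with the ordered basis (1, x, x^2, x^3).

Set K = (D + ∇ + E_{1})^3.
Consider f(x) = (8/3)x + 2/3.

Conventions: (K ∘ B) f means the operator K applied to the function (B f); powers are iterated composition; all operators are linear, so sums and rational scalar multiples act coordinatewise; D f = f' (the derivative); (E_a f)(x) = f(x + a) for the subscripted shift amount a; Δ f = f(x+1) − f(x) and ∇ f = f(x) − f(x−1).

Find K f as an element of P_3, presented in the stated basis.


the image equals g(x) = (8/3)x + 74/3

D f = 8/3
∇ f = 8/3
E_{1} f = (8/3)x + 10/3
(D + ∇ + E_{1}) f = (8/3)x + 26/3
D (D + ∇ + E_{1}) f = 8/3
∇ (D + ∇ + E_{1}) f = 8/3
E_{1} (D + ∇ + E_{1}) f = (8/3)x + 34/3
(D + ∇ + E_{1}) (D + ∇ + E_{1}) f = (8/3)x + 50/3
D (D + ∇ + E_{1}) (D + ∇ + E_{1}) f = 8/3
∇ (D + ∇ + E_{1}) (D + ∇ + E_{1}) f = 8/3
E_{1} (D + ∇ + E_{1}) (D + ∇ + E_{1}) f = (8/3)x + 58/3
(D + ∇ + E_{1}) (D + ∇ + E_{1}) (D + ∇ + E_{1}) f = (8/3)x + 74/3


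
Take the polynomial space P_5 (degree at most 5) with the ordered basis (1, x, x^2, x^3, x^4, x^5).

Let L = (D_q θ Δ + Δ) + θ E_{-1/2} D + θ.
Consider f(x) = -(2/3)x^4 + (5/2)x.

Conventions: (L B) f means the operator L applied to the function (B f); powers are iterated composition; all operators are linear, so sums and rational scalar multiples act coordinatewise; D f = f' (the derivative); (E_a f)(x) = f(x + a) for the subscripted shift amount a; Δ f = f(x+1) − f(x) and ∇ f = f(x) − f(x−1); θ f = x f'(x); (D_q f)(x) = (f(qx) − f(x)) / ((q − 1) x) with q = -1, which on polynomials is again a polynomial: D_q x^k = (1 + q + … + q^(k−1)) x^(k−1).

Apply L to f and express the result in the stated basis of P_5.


Δ f = -(8/3)x^3 - 4x^2 - (8/3)x + 11/6
θ Δ f = -8x^3 - 8x^2 - (8/3)x
D_q θ Δ f = -8x^2 - 8/3
Δ f = -(8/3)x^3 - 4x^2 - (8/3)x + 11/6
(D_q θ Δ + Δ) f = -(8/3)x^3 - 12x^2 - (8/3)x - 5/6
D f = -(8/3)x^3 + 5/2
E_{-1/2} D f = -(8/3)x^3 + 4x^2 - 2x + 17/6
θ E_{-1/2} D f = -8x^3 + 8x^2 - 2x
θ f = -(8/3)x^4 + (5/2)x
((D_q θ Δ + Δ) + θ E_{-1/2} D + θ) f = -(8/3)x^4 - (32/3)x^3 - 4x^2 - (13/6)x - 5/6

the result is g(x) = -(8/3)x^4 - (32/3)x^3 - 4x^2 - (13/6)x - 5/6


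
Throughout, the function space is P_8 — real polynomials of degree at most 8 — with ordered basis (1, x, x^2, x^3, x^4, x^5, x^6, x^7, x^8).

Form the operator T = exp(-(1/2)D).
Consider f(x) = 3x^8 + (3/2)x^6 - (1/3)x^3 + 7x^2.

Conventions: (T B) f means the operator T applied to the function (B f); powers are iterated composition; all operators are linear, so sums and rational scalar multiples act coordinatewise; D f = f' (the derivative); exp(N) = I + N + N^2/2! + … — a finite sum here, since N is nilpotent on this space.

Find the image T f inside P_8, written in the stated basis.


the result is g(x) = 3x^8 - 12x^7 + (45/2)x^6 - (51/2)x^5 + (75/4)x^4 - (28/3)x^3 + (327/32)x^2 - (247/32)x + 1403/768

order-1 term: -12x^7 - (9/2)x^5 + (1/2)x^2 - 7x
order-2 term: 21x^6 + (45/8)x^4 - (1/4)x + 7/4
order-3 term: -21x^5 - (15/4)x^3 + 1/24
order-4 term: (105/8)x^4 + (45/32)x^2
order-5 term: -(21/4)x^3 - (9/32)x
order-6 term: (21/16)x^2 + 3/128
order-7 term: -(3/16)x
order-8 term: 3/256
the series for exp(-(1/2)D) f terminates at order 8
exp(-(1/2)D) f = 3x^8 - 12x^7 + (45/2)x^6 - (51/2)x^5 + (75/4)x^4 - (28/3)x^3 + (327/32)x^2 - (247/32)x + 1403/768


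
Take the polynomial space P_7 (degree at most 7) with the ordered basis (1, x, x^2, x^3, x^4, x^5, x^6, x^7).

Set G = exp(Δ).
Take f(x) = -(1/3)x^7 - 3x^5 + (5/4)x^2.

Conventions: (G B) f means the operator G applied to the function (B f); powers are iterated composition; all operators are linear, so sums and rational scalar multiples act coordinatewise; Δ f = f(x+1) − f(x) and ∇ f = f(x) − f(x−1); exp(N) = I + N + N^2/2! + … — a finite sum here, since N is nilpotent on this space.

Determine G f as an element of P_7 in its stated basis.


the image equals g(x) = -(1/3)x^7 - (7/3)x^6 - 17x^5 - (220/3)x^4 - 235x^3 - (2051/4)x^2 - (4177/6)x - 2675/6

order-1 term: -(7/3)x^6 - 7x^5 - (80/3)x^4 - (125/3)x^3 - 37x^2 - (89/6)x - 25/12
order-2 term: -7x^5 - 35x^4 - (335/3)x^3 - 195x^2 - (532/3)x - 259/4
order-3 term: -(35/3)x^4 - 70x^3 - 205x^2 - 300x - 526/3
order-4 term: -(35/3)x^3 - 70x^2 - (500/3)x - 440/3
order-5 term: -7x^2 - 35x - 149/3
order-6 term: -(7/3)x - 7
order-7 term: -1/3
the series for exp(Δ) f terminates at order 7
exp(Δ) f = -(1/3)x^7 - (7/3)x^6 - 17x^5 - (220/3)x^4 - 235x^3 - (2051/4)x^2 - (4177/6)x - 2675/6


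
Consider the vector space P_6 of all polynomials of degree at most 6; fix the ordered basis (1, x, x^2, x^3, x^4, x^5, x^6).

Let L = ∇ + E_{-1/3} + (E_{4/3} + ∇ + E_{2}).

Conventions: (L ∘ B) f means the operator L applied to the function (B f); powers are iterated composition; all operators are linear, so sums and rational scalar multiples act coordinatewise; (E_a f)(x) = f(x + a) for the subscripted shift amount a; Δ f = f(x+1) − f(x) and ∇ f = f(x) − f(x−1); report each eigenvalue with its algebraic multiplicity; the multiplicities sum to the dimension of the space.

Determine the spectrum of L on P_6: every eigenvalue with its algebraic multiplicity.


image of 1: 3
image of x: 3x + 5
image of x^2: 3x^2 + 10x + 35/9
image of x^3: 3x^3 + 15x^2 + (35/3)x + 37/3
image of x^4: 3x^4 + 20x^3 + (70/3)x^2 + (148/3)x + 1391/81
image of x^5: 3x^5 + 25x^4 + (350/9)x^3 + (370/3)x^2 + (6955/81)x + 3095/81
image of x^6: 3x^6 + 30x^5 + (175/3)x^4 + (740/3)x^3 + (6955/27)x^2 + (6190/27)x + 49295/729
the matrix is upper triangular; its diagonal is (3, 3, 3, 3, 3, 3, 3)
for a triangular matrix the eigenvalues are the diagonal entries, with algebraic multiplicity their repetition count

λ = 3 (multiplicity 7)


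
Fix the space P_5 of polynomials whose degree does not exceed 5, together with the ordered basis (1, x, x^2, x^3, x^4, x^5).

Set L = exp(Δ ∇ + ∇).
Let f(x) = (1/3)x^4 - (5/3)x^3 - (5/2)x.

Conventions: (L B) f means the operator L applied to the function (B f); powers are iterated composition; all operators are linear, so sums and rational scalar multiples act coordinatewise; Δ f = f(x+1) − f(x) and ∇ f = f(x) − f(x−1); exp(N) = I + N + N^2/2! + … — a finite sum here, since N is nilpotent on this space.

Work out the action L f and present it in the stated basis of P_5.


order-1 term: (4/3)x^3 - 3x^2 - (11/3)x - 23/6
order-2 term: 2x^2 - x - 8/3
order-3 term: (4/3)x + 1/3
order-4 term: 1/3
the series for exp(Δ ∇ + ∇) f terminates at order 4
exp(Δ ∇ + ∇) f = (1/3)x^4 - (1/3)x^3 - x^2 - (35/6)x - 35/6

the image equals g(x) = (1/3)x^4 - (1/3)x^3 - x^2 - (35/6)x - 35/6


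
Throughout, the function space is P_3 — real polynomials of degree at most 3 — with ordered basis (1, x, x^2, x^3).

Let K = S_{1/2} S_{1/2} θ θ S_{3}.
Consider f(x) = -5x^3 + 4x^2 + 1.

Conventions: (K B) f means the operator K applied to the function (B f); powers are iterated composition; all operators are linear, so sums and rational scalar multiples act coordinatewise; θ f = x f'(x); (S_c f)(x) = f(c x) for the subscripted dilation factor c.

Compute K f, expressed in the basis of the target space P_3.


S_{3} f = -135x^3 + 36x^2 + 1
θ S_{3} f = -405x^3 + 72x^2
θ (θ S_{3}) f = -1215x^3 + 144x^2
S_{1/2} θ (θ S_{3}) f = -(1215/8)x^3 + 36x^2
S_{1/2} (S_{1/2} θ) (θ S_{3}) f = -(1215/64)x^3 + 9x^2

the result is g(x) = -(1215/64)x^3 + 9x^2


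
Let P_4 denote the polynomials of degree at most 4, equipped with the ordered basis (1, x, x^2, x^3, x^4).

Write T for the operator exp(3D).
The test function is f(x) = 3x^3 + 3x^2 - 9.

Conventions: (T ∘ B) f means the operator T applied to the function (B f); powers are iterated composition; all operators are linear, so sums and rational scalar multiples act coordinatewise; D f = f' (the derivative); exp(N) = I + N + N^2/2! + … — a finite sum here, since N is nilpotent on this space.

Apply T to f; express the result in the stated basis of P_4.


g(x) = 3x^3 + 30x^2 + 99x + 99

order-1 term: 27x^2 + 18x
order-2 term: 81x + 27
order-3 term: 81
the series for exp(3D) f terminates at order 3
exp(3D) f = 3x^3 + 30x^2 + 99x + 99


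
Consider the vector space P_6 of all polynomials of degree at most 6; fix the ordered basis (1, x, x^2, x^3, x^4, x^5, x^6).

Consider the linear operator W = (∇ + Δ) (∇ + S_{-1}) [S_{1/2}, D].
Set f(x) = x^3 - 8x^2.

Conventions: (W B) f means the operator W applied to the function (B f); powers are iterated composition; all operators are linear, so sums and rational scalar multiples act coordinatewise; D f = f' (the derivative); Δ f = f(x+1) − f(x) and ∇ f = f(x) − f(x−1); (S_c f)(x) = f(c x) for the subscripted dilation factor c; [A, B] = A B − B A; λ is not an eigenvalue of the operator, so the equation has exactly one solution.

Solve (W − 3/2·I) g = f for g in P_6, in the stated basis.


write g with unknown coordinates in the stated basis and equate coefficients in (W − 3/2·I) g = f
solving from the highest basis element down gives g = -(2/3)x^3 + (16/3)x^2 - (2/3)x - 38/9
check: W g = -x - 19/3
so W g − 3/2·g = x^3 - 8x^2 = f ✓

g(x) = -(2/3)x^3 + (16/3)x^2 - (2/3)x - 38/9


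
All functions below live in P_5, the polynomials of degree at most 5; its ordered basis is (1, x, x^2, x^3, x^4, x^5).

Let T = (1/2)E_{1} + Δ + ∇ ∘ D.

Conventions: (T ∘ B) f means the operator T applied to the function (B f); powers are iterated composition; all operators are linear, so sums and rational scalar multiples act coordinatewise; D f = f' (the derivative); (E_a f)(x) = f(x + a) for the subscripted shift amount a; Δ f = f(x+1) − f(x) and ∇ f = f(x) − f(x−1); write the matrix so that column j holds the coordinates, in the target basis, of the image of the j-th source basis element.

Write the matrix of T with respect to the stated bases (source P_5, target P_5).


the matrix is [[1/2, 3/2, 7/2, -3/2, 11/2, -7/2]; [0, 1/2, 3, 21/2, -6, 55/2]; [0, 0, 1/2, 9/2, 21, -15]; [0, 0, 0, 1/2, 6, 35]; [0, 0, 0, 0, 1/2, 15/2]; [0, 0, 0, 0, 0, 1/2]] (rows listed top to bottom)

image of 1: 1/2
image of x: (1/2)x + 3/2
image of x^2: (1/2)x^2 + 3x + 7/2
image of x^3: (1/2)x^3 + (9/2)x^2 + (21/2)x - 3/2
image of x^4: (1/2)x^4 + 6x^3 + 21x^2 - 6x + 11/2
image of x^5: (1/2)x^5 + (15/2)x^4 + 35x^3 - 15x^2 + (55/2)x - 7/2
each image's coordinates form column j of the matrix


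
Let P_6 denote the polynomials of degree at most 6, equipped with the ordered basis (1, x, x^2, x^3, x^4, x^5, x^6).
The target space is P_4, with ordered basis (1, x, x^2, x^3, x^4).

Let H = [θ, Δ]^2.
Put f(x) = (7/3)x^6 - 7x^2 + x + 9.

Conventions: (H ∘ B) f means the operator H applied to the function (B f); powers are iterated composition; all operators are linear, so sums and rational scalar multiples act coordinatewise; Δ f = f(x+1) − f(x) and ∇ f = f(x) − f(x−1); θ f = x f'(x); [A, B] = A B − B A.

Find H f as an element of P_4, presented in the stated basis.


the image equals g(x) = 70x^4 + 560x^3 + 1680x^2 + 2240x + 1106

Δ f = 14x^5 + 35x^4 + (140/3)x^3 + 35x^2 - 11/3
θ Δ f = 70x^5 + 140x^4 + 140x^3 + 70x^2
θ f = 14x^6 - 14x^2 + x
Δ θ f = 84x^5 + 210x^4 + 280x^3 + 210x^2 + 56x + 1
[θ, Δ] f = -14x^5 - 70x^4 - 140x^3 - 140x^2 - 56x - 1
Δ [θ, Δ] f = -70x^4 - 420x^3 - 980x^2 - 1050x - 420
θ Δ [θ, Δ] f = -280x^4 - 1260x^3 - 1960x^2 - 1050x
θ [θ, Δ] f = -70x^5 - 280x^4 - 420x^3 - 280x^2 - 56x
Δ θ [θ, Δ] f = -350x^4 - 1820x^3 - 3640x^2 - 3290x - 1106
[θ, Δ] [θ, Δ] f = 70x^4 + 560x^3 + 1680x^2 + 2240x + 1106


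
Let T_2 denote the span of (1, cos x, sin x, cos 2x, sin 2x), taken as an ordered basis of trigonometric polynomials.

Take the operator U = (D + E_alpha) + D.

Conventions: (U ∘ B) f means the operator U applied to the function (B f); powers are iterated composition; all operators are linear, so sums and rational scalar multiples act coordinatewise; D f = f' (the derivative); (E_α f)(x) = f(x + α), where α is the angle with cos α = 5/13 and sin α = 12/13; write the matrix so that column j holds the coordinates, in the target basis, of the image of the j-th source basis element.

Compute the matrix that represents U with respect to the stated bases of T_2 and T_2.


image of 1: 1
image of cos x: (5/13)cos x - (38/13)sin x
image of sin x: (38/13)cos x + (5/13)sin x
image of cos 2x: -(119/169)cos 2x - (796/169)sin 2x
image of sin 2x: (796/169)cos 2x - (119/169)sin 2x
each image's coordinates form column j of the matrix

the matrix is [[1, 0, 0, 0, 0]; [0, 5/13, 38/13, 0, 0]; [0, -38/13, 5/13, 0, 0]; [0, 0, 0, -119/169, 796/169]; [0, 0, 0, -796/169, -119/169]] (rows listed top to bottom)


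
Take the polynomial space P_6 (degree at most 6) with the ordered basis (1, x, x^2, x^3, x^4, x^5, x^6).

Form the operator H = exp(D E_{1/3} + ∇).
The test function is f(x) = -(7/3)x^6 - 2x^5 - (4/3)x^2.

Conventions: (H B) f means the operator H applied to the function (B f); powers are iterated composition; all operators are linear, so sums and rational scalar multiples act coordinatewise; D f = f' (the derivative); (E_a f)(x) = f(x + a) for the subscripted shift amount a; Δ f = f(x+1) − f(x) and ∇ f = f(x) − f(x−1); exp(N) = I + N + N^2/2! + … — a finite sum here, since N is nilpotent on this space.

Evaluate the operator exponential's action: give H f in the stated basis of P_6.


order-1 term: -28x^5 - (25/3)x^4 - (500/9)x^3 + (85/27)x^2 - (946/81)x + 145/243
order-2 term: -140x^4 + (40/3)x^3 - 345x^2 + (1930/27)x - 545/9
order-3 term: -(1120/3)x^3 + 120x^2 - (2140/3)x + 395/3
order-4 term: -560x^2 + (640/3)x - 4420/9
order-5 term: -448x + 368/3
order-6 term: -448/3
the series for exp(D E_{1/3} + ∇) f terminates at order 6
exp(D E_{1/3} + ∇) f = -(7/3)x^6 - 30x^5 - (445/3)x^4 - (3740/9)x^3 - (21146/27)x^2 - (71944/81)x - 108395/243

the image equals g(x) = -(7/3)x^6 - 30x^5 - (445/3)x^4 - (3740/9)x^3 - (21146/27)x^2 - (71944/81)x - 108395/243


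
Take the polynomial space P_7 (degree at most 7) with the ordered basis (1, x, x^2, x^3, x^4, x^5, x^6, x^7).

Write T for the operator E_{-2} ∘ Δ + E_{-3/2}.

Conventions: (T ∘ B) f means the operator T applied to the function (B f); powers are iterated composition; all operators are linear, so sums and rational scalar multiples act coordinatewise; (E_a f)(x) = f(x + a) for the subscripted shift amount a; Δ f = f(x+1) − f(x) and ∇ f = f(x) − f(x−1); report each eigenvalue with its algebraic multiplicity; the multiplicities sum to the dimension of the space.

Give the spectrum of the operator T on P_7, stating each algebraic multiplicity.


λ = 1 (multiplicity 8)

image of 1: 1
image of x: x - 1/2
image of x^2: x^2 - x - 3/4
image of x^3: x^3 - (3/2)x^2 - (9/4)x + 29/8
image of x^4: x^4 - 2x^3 - (9/2)x^2 + (29/2)x - 159/16
image of x^5: x^5 - (5/2)x^4 - (15/2)x^3 + (145/4)x^2 - (795/16)x + 749/32
image of x^6: x^6 - 3x^5 - (45/4)x^4 + (145/2)x^3 - (2385/16)x^2 + (2247/16)x - 3303/64
image of x^7: x^7 - (7/2)x^6 - (63/4)x^5 + (1015/8)x^4 - (5565/16)x^3 + (15729/32)x^2 - (23121/64)x + 14069/128
the matrix is upper triangular; its diagonal is (1, 1, 1, 1, 1, 1, 1, 1)
for a triangular matrix the eigenvalues are the diagonal entries, with algebraic multiplicity their repetition count


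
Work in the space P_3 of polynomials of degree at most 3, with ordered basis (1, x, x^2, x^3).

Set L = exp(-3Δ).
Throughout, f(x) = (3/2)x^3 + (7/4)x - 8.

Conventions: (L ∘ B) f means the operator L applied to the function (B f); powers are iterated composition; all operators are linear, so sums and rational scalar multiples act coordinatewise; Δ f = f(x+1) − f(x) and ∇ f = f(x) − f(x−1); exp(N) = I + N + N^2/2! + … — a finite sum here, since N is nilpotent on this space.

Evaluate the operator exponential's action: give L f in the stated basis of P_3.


order-1 term: -(27/2)x^2 - (27/2)x - 39/4
order-2 term: (81/2)x + 81/2
order-3 term: -81/2
the series for exp(-3Δ) f terminates at order 3
exp(-3Δ) f = (3/2)x^3 - (27/2)x^2 + (115/4)x - 71/4

g(x) = (3/2)x^3 - (27/2)x^2 + (115/4)x - 71/4


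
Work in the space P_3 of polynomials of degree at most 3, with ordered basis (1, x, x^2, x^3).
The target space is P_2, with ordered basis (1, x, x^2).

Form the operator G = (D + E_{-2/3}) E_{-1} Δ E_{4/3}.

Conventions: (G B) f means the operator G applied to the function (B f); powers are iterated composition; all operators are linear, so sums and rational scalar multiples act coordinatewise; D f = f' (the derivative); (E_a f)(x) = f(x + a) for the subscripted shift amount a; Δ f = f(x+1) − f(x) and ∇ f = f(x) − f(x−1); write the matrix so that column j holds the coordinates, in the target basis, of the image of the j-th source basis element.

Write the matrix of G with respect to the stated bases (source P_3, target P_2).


the matrix is [[0, 1, 7/3, 16/3]; [0, 0, 2, 7]; [0, 0, 0, 3]] (rows listed top to bottom)

image of 1: 0
image of x: 1
image of x^2: 2x + 7/3
image of x^3: 3x^2 + 7x + 16/3
each image's coordinates form column j of the matrix


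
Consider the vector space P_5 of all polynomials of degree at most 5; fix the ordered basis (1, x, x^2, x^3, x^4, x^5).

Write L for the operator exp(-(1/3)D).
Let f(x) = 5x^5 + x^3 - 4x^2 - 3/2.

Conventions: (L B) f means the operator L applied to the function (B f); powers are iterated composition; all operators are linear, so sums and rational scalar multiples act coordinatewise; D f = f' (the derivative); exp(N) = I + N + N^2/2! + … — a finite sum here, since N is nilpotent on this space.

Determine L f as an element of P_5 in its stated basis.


the image equals g(x) = 5x^5 - (25/3)x^4 + (59/9)x^3 - (185/27)x^2 + (268/81)x - 973/486

order-1 term: -(25/3)x^4 - x^2 + (8/3)x
order-2 term: (50/9)x^3 + (1/3)x - 4/9
order-3 term: -(50/27)x^2 - 1/27
order-4 term: (25/81)x
order-5 term: -5/243
the series for exp(-(1/3)D) f terminates at order 5
exp(-(1/3)D) f = 5x^5 - (25/3)x^4 + (59/9)x^3 - (185/27)x^2 + (268/81)x - 973/486


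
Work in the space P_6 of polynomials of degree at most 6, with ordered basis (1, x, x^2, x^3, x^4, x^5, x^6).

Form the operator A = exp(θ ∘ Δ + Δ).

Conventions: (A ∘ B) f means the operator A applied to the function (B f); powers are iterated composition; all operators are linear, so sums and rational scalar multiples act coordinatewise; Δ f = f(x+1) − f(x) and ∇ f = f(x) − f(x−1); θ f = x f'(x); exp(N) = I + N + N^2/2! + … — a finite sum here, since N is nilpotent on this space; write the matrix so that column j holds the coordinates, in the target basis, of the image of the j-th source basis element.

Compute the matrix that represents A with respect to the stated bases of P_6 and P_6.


image of 1: 1
image of x: x + 1
image of x^2: x^2 + 4x + 3
image of x^3: x^3 + 9x^2 + 24x + 29/2
image of x^4: x^4 + 16x^3 + 90x^2 + 188x + 98
image of x^5: x^5 + 25x^4 + 240x^3 + 1035x^2 + 1830x + 1707/2
image of x^6: x^6 + 36x^5 + 525x^4 + 3800x^3 + 13680x^2 + 21342x + 9112
each image's coordinates form column j of the matrix

the matrix is [[1, 1, 3, 29/2, 98, 1707/2, 9112]; [0, 1, 4, 24, 188, 1830, 21342]; [0, 0, 1, 9, 90, 1035, 13680]; [0, 0, 0, 1, 16, 240, 3800]; [0, 0, 0, 0, 1, 25, 525]; [0, 0, 0, 0, 0, 1, 36]; [0, 0, 0, 0, 0, 0, 1]] (rows listed top to bottom)


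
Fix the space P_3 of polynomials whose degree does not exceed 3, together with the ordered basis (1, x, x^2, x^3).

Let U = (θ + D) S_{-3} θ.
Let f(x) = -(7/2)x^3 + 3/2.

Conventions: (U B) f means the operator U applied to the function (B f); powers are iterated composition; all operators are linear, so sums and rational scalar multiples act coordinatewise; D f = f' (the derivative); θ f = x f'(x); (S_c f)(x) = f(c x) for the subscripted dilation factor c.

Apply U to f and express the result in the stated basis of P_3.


θ f = -(21/2)x^3
S_{-3} θ f = (567/2)x^3
θ (S_{-3} θ) f = (1701/2)x^3
D (S_{-3} θ) f = (1701/2)x^2
(θ + D) (S_{-3} θ) f = (1701/2)x^3 + (1701/2)x^2

the result is g(x) = (1701/2)x^3 + (1701/2)x^2


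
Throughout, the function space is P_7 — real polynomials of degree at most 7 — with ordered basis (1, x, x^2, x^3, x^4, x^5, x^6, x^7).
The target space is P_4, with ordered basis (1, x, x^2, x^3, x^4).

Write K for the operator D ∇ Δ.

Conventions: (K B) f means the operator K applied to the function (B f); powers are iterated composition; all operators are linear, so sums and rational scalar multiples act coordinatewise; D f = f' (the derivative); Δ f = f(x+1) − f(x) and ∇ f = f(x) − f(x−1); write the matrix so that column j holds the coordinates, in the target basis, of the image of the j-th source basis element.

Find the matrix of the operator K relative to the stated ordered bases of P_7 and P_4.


image of 1: 0
image of x: 0
image of x^2: 0
image of x^3: 6
image of x^4: 24x
image of x^5: 60x^2 + 10
image of x^6: 120x^3 + 60x
image of x^7: 210x^4 + 210x^2 + 14
each image's coordinates form column j of the matrix

the matrix is [[0, 0, 0, 6, 0, 10, 0, 14]; [0, 0, 0, 0, 24, 0, 60, 0]; [0, 0, 0, 0, 0, 60, 0, 210]; [0, 0, 0, 0, 0, 0, 120, 0]; [0, 0, 0, 0, 0, 0, 0, 210]] (rows listed top to bottom)


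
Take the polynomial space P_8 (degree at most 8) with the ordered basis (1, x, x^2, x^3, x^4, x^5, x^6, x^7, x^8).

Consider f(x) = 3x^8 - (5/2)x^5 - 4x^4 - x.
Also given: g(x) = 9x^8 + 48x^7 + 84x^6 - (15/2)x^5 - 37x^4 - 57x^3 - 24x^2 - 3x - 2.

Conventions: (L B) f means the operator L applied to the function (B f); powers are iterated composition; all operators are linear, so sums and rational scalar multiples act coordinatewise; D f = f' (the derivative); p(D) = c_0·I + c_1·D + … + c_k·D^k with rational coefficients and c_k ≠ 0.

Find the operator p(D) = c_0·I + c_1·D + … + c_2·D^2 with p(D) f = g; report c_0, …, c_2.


p(D) = 3·I + 2·D + (1/2)·D^2, i.e. c_0 = 3, c_1 = 2, c_2 = 1/2

D^0 f = 3x^8 - (5/2)x^5 - 4x^4 - x
D^1 f = 24x^7 - (25/2)x^4 - 16x^3 - 1
D^2 f = 168x^6 - 50x^3 - 48x^2
matching coefficients of g against c_0 f + c_1 Df + … from the top degree down determines the c_i
solution: c_0 = 3, c_1 = 2, c_2 = 1/2


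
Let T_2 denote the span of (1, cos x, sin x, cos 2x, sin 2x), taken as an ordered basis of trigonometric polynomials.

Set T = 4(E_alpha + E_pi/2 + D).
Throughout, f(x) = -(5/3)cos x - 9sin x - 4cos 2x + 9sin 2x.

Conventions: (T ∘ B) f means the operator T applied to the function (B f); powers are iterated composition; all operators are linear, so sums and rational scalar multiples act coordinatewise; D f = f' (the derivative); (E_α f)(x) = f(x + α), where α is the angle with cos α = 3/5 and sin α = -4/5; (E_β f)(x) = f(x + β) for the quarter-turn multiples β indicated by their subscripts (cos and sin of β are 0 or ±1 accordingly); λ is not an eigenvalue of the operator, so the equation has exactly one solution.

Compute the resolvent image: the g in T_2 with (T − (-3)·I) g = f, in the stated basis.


write g with unknown coordinates in the stated basis and equate coefficients in (T − (-3)·I) g = f
solving from the highest basis element down gives g = (19/29)cos x - (283/261)sin x - (724/545)cos 2x - (893/545)sin 2x
check: T g = -(316/87)cos x - (500/87)sin x - (8/545)cos 2x + (7584/545)sin 2x
so T g − (-3)·g = -(5/3)cos x - 9sin x - 4cos 2x + 9sin 2x = f ✓

the image equals g(x) = (19/29)cos x - (283/261)sin x - (724/545)cos 2x - (893/545)sin 2x


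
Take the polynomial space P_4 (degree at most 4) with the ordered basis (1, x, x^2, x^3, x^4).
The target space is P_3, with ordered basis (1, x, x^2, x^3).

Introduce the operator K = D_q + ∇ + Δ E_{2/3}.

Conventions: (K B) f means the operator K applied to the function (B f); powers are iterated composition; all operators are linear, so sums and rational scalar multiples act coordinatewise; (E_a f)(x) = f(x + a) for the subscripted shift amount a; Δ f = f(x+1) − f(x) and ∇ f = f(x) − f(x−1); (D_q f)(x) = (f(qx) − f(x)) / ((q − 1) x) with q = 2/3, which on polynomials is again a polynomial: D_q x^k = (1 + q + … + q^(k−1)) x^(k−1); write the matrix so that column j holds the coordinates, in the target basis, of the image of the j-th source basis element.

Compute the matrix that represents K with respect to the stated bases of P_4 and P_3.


the matrix is [[0, 3, 4/3, 16/3, 176/27]; [0, 0, 17/3, 4, 64/3]; [0, 0, 0, 73/9, 8]; [0, 0, 0, 0, 281/27]] (rows listed top to bottom)

image of 1: 0
image of x: 3
image of x^2: (17/3)x + 4/3
image of x^3: (73/9)x^2 + 4x + 16/3
image of x^4: (281/27)x^3 + 8x^2 + (64/3)x + 176/27
each image's coordinates form column j of the matrix
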